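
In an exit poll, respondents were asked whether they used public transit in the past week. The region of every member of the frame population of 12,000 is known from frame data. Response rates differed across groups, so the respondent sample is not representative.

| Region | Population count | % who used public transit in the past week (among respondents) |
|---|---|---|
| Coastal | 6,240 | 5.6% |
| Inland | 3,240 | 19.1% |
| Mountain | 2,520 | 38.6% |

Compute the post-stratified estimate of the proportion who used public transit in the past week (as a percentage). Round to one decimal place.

Reweight to the known region distribution:
  Coastal: (6,240/12,000) × 5.6 = 2.912
  Inland: (3,240/12,000) × 19.1 = 5.157
  Mountain: (2,520/12,000) × 38.6 = 8.106
Post-stratified estimate = 16.175 → 16.2%.

16.2%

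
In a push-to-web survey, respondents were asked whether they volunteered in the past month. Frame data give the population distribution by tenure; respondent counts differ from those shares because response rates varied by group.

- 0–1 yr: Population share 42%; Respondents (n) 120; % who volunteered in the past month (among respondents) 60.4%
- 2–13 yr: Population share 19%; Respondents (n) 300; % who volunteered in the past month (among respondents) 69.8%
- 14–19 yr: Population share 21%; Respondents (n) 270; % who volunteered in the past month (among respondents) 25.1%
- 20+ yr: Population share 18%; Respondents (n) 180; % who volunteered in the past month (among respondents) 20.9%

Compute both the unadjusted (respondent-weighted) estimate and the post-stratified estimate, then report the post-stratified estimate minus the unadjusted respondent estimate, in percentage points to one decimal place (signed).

Naive respondent-only estimate (weights = respondent counts):
  (120/870)×60.4 + (300/870)×69.8 + (270/870)×25.1 + (180/870)×20.9 = 44.5138%
Post-stratified estimate weights by population shares:
  0.42×60.4 + 0.19×69.8 + 0.21×25.1 + 0.18×20.9 = 47.663%
Difference = 47.663 − 44.5138 = 3.1492 pp.

+3.1 percentage points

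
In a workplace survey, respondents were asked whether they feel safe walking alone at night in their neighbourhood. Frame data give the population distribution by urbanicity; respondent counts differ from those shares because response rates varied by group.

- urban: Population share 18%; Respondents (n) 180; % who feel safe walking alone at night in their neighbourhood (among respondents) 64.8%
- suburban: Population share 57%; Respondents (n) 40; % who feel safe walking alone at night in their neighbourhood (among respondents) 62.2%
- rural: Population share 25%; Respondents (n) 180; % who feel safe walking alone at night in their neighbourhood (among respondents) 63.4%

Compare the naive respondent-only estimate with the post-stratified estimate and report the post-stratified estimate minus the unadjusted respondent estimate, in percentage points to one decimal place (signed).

-0.9 percentage points

Without adjustment, the pooled respondent share is:
  (180/400)×64.8 + (40/400)×62.2 + (180/400)×63.4 = 63.91%
Post-stratified estimate weights by population shares:
  0.18×64.8 + 0.57×62.2 + 0.25×63.4 = 62.968%
Difference = 62.968 − 63.91 = -0.942 pp.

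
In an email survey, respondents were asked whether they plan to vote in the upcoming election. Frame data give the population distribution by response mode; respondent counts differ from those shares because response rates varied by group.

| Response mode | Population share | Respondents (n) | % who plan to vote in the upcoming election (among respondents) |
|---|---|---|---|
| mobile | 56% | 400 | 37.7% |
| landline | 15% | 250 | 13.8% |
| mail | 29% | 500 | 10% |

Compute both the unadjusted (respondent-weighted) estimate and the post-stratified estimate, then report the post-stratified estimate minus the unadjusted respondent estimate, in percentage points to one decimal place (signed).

+5.6 percentage points

Unadjusted (pooled respondent) estimate weights by respondent counts:
  (400/1150)×37.7 + (250/1150)×13.8 + (500/1150)×10 = 20.4609%
Reweighting by population response mode shares:
  0.56×37.7 + 0.15×13.8 + 0.29×10 = 26.082%
Difference = 26.082 − 20.4609 = 5.6211 pp.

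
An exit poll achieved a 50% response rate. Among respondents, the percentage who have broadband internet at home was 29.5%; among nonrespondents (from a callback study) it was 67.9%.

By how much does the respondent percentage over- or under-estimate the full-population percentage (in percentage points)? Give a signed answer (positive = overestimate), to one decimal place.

Nonresponse fraction = 1 − 0.5 = 0.5.
Bias = (nonresponse fraction) × (respondent percentage − nonrespondent percentage)
     = 0.5 × (29.5 − 67.9) = 0.5 × -38.4 = -19.2.

-19.2 percentage points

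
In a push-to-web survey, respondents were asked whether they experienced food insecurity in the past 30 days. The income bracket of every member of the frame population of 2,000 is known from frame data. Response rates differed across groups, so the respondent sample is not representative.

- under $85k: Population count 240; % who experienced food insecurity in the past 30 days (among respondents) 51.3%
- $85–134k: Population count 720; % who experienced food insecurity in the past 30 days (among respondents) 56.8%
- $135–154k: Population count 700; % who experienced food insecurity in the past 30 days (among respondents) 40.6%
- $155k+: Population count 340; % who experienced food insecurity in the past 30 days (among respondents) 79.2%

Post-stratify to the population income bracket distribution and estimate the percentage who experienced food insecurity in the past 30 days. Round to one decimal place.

54.3%

Post-stratification weights by population share, not respondent share:
  under $85k: (240/2,000) × 51.3 = 6.156
  $85–134k: (720/2,000) × 56.8 = 20.448
  $135–154k: (700/2,000) × 40.6 = 14.21
  $155k+: (340/2,000) × 79.2 = 13.464
Post-stratified estimate = 54.278 → 54.3%.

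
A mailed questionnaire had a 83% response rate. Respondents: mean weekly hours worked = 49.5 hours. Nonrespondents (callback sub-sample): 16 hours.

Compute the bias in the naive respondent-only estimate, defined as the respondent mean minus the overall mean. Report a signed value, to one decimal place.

Nonresponse fraction = 1 − 0.83 = 0.17.
Bias = (nonresponse fraction) × (respondent mean − nonrespondent mean)
     = 0.17 × (49.5 − 16) = 0.17 × 33.5 = 5.695.

+5.7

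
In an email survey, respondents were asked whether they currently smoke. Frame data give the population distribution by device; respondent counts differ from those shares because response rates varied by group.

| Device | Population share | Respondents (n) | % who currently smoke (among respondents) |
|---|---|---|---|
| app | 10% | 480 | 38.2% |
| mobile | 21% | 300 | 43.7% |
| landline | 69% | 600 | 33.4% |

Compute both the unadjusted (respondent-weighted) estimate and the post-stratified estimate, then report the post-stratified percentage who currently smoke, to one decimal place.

Without adjustment, the pooled respondent share is:
  (480/1380)×38.2 + (300/1380)×43.7 + (600/1380)×33.4 = 37.3087%
Reweighting by population device shares:
  0.1×38.2 + 0.21×43.7 + 0.69×33.4 = 36.043%

36.0%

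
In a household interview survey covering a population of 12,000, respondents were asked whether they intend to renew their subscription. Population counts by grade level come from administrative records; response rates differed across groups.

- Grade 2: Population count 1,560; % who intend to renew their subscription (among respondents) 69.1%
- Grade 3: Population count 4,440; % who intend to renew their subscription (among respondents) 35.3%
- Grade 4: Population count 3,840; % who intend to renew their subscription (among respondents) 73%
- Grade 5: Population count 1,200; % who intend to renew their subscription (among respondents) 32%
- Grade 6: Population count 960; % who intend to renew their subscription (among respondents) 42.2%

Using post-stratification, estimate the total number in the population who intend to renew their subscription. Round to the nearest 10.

6,240

Estimated count per cell = population count × respondent percentage:
  Grade 2: 1,560 × 69.1% = 1077.96
  Grade 3: 4,440 × 35.3% = 1567.32
  Grade 4: 3,840 × 73% = 2803.2
  Grade 5: 1,200 × 32% = 384
  Grade 6: 960 × 42.2% = 405.12
Estimated total = 6237.6 → 6,240.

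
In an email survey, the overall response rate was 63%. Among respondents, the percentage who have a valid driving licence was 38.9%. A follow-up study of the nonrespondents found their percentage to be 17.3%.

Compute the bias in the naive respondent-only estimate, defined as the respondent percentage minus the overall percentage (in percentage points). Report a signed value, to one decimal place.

+8.0 percentage points

Nonresponse fraction = 1 − 0.63 = 0.37.
Bias = (nonresponse fraction) × (respondent percentage − nonrespondent percentage)
     = 0.37 × (38.9 − 17.3) = 0.37 × 21.6 = 7.992.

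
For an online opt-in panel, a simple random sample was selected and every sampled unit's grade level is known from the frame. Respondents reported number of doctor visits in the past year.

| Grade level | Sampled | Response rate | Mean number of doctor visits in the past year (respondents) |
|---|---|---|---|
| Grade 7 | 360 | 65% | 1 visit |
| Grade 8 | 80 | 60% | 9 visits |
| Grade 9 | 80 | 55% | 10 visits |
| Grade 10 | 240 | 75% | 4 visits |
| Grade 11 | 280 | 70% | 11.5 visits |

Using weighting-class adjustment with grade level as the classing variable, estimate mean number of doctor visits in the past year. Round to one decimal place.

Inverse-response-rate weighting restores each class to its sampled count, so class totals weight by n_sampled:
  Grade 7: 360 × 1 = 360
  Grade 8: 80 × 9 = 720
  Grade 9: 80 × 10 = 800
  Grade 10: 240 × 4 = 960
  Grade 11: 280 × 11.5 = 3220
Adjusted estimate = 6060 / 1,040 = 5.82692 → 5.8.

5.8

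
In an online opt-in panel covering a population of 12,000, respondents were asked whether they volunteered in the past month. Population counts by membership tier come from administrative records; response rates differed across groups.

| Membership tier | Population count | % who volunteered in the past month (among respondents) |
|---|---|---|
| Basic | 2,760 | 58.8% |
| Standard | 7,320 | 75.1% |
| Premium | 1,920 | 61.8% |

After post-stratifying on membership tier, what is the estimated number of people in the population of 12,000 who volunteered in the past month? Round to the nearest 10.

Estimated count per cell = population count × respondent percentage:
  Basic: 2,760 × 58.8% = 1622.88
  Standard: 7,320 × 75.1% = 5497.32
  Premium: 1,920 × 61.8% = 1186.56
Estimated total = 8306.76 → 8,310.

8,310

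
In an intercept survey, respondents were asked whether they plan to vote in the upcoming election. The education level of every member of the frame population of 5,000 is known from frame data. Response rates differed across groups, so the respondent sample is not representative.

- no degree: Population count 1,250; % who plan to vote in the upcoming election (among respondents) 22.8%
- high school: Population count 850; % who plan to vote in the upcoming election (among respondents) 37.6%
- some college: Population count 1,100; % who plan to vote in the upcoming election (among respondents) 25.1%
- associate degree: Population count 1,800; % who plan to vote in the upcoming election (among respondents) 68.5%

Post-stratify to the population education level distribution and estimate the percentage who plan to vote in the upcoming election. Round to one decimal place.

Post-stratification weights by population share, not respondent share:
  no degree: (1,250/5,000) × 22.8 = 5.7
  high school: (850/5,000) × 37.6 = 6.392
  some college: (1,100/5,000) × 25.1 = 5.522
  associate degree: (1,800/5,000) × 68.5 = 24.66
Post-stratified estimate = 42.274 → 42.3%.

42.3%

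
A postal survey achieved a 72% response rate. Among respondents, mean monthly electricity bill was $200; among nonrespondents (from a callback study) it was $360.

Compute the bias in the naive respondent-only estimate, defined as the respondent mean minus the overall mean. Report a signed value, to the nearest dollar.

-$45

Nonresponse fraction = 1 − 0.72 = 0.28.
Bias = (nonresponse fraction) × (respondent mean − nonrespondent mean)
     = 0.28 × (200 − 360) = 0.28 × -160 = -44.8.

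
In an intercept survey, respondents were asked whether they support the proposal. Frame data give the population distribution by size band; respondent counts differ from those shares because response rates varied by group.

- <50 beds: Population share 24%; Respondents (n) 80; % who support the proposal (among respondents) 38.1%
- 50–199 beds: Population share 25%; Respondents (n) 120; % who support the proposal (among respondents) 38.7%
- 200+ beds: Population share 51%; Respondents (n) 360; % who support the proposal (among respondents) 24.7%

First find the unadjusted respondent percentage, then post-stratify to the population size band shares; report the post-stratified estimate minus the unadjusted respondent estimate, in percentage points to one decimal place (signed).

Naive respondent-only estimate (weights = respondent counts):
  (80/560)×38.1 + (120/560)×38.7 + (360/560)×24.7 = 29.6143%
Post-stratified estimate weights by population shares:
  0.24×38.1 + 0.25×38.7 + 0.51×24.7 = 31.416%
Difference = 31.416 − 29.6143 = 1.8017 pp.

+1.8 percentage points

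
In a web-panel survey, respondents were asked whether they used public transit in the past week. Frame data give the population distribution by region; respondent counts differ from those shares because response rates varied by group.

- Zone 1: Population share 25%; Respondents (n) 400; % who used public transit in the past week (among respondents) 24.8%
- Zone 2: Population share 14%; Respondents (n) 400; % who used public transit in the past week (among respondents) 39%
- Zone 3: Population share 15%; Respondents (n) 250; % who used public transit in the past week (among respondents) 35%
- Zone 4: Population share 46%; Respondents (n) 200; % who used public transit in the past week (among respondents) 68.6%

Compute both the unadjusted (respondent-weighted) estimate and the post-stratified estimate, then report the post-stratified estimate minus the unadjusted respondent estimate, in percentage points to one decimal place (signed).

Unadjusted (pooled respondent) estimate weights by respondent counts:
  (400/1250)×24.8 + (400/1250)×39 + (250/1250)×35 + (200/1250)×68.6 = 38.392%
Post-stratified estimate weights by population shares:
  0.25×24.8 + 0.14×39 + 0.15×35 + 0.46×68.6 = 48.466%
Difference = 48.466 − 38.392 = 10.074 pp.

+10.1 percentage points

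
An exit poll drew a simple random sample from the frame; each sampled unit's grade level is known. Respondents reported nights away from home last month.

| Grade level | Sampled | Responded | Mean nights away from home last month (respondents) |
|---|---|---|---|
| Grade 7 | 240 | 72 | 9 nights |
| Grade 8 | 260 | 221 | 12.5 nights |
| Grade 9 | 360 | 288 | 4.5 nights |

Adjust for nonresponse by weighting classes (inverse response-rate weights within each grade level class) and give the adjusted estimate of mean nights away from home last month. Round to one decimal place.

8.2

Class response rates: Grade 7 72/240 = 30%, Grade 8 221/260 = 85%, Grade 9 288/360 = 80%.
With weight = n_sampled/n_responded per class, the weighted class total is n_sampled:
  Grade 7: 240 × 9 = 2160
  Grade 8: 260 × 12.5 = 3250
  Grade 9: 360 × 4.5 = 1620
Adjusted estimate = 7030 / 860 = 8.17442 → 8.2.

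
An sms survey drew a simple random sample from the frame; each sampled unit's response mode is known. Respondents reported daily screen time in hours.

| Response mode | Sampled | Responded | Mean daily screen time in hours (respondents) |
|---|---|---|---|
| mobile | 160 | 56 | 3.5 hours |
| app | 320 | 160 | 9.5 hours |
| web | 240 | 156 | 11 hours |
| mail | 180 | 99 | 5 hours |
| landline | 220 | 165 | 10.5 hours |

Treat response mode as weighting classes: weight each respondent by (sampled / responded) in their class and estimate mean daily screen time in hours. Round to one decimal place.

Class response rates: mobile 56/160 = 35%, app 160/320 = 50%, web 156/240 = 65%, mail 99/180 = 55%, landline 165/220 = 75%.
Each respondent's weight = sampled/responded in their class; summing within a class gives n_sampled, so:
  mobile: 160 × 3.5 = 560
  app: 320 × 9.5 = 3040
  web: 240 × 11 = 2640
  mail: 180 × 5 = 900
  landline: 220 × 10.5 = 2310
Adjusted estimate = 9450 / 1,120 = 8.4375 → 8.4.

8.4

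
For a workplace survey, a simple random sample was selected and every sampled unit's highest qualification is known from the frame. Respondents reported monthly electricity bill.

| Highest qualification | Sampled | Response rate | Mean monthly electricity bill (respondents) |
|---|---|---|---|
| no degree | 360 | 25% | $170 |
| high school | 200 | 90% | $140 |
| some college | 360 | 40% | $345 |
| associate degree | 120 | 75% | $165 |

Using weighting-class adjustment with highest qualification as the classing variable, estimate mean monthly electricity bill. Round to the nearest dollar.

With weight = n_sampled/n_responded per class, the weighted class total is n_sampled:
  no degree: 360 × 170 = 61,200
  high school: 200 × 140 = 28,000
  some college: 360 × 345 = 124,200
  associate degree: 120 × 165 = 19,800
Adjusted estimate = 233,200 / 1,040 = 224.231 → $224.

$224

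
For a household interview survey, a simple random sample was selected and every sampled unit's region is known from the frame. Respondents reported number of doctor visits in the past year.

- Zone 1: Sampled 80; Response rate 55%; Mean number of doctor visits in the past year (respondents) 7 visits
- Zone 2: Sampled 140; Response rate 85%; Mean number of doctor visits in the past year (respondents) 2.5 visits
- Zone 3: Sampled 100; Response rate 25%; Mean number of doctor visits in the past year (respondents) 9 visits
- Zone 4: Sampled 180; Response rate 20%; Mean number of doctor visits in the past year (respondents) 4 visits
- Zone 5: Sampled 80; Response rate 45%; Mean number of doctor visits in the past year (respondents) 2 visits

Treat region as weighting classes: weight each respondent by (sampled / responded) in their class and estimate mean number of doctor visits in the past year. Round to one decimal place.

4.6

Each respondent's weight = sampled/responded in their class; summing within a class gives n_sampled, so:
  Zone 1: 80 × 7 = 560
  Zone 2: 140 × 2.5 = 350
  Zone 3: 100 × 9 = 900
  Zone 4: 180 × 4 = 720
  Zone 5: 80 × 2 = 160
Adjusted estimate = 2690 / 580 = 4.63793 → 4.6.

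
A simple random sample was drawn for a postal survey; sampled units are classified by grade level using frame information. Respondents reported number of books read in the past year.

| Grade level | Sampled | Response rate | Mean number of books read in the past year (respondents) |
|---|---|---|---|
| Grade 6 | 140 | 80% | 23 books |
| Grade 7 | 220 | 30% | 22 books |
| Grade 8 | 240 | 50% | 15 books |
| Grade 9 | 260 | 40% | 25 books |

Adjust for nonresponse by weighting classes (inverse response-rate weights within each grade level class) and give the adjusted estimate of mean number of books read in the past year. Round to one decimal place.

21.1

With weight = n_sampled/n_responded per class, the weighted class total is n_sampled:
  Grade 6: 140 × 23 = 3220
  Grade 7: 220 × 22 = 4840
  Grade 8: 240 × 15 = 3600
  Grade 9: 260 × 25 = 6500
Adjusted estimate = 18,160 / 860 = 21.1163 → 21.1.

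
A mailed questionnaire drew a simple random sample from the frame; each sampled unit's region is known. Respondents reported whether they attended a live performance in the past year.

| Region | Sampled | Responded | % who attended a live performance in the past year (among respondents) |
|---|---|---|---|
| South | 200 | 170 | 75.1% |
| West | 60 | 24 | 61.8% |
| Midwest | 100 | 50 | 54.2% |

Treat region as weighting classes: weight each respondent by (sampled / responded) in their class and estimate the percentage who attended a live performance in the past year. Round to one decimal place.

Response rates by class: South 170/200 = 85%, West 24/60 = 40%, Midwest 50/100 = 50%.
With weight = n_sampled/n_responded per class, the weighted class total is n_sampled:
  South: 200 × 75.1 = 15020
  West: 60 × 61.8 = 3708
  Midwest: 100 × 54.2 = 5420
Adjusted estimate = 24,148 / 360 = 67.0778 → 67.1%.

67.1%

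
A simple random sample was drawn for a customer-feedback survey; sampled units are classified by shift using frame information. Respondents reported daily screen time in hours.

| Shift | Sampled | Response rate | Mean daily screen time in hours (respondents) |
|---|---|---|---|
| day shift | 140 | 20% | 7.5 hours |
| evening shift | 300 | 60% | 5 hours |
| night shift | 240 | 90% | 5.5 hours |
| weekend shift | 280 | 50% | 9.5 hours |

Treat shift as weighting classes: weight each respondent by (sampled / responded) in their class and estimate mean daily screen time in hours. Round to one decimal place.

Inverse-response-rate weighting restores each class to its sampled count, so class totals weight by n_sampled:
  day shift: 140 × 7.5 = 1050
  evening shift: 300 × 5 = 1500
  night shift: 240 × 5.5 = 1320
  weekend shift: 280 × 9.5 = 2660
Adjusted estimate = 6530 / 960 = 6.80208 → 6.8.

6.8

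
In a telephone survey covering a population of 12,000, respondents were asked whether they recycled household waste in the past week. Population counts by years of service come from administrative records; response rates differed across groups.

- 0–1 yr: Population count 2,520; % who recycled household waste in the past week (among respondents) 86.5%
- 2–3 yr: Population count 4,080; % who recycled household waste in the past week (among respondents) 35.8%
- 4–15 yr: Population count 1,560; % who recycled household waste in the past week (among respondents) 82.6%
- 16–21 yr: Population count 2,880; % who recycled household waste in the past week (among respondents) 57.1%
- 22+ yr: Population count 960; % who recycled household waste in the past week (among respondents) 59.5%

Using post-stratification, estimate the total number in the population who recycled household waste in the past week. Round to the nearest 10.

7,140

Apply each group's respondent rate to its population count:
  0–1 yr: 2,520 × 86.5% = 2179.8
  2–3 yr: 4,080 × 35.8% = 1460.64
  4–15 yr: 1,560 × 82.6% = 1288.56
  16–21 yr: 2,880 × 57.1% = 1644.48
  22+ yr: 960 × 59.5% = 571.2
Estimated total = 7144.68 → 7,140.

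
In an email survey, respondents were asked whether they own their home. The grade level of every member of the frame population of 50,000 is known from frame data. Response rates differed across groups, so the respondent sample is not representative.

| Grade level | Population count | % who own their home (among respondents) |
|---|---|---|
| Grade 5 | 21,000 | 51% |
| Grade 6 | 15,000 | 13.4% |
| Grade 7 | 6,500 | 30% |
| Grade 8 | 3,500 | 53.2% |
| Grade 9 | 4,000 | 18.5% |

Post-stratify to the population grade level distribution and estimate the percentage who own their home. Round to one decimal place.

Each cell contributes population-share × respondent value:
  Grade 5: (21,000/50,000) × 51 = 21.42
  Grade 6: (15,000/50,000) × 13.4 = 4.02
  Grade 7: (6,500/50,000) × 30 = 3.9
  Grade 8: (3,500/50,000) × 53.2 = 3.724
  Grade 9: (4,000/50,000) × 18.5 = 1.48
Post-stratified estimate = 34.544 → 34.5%.

34.5%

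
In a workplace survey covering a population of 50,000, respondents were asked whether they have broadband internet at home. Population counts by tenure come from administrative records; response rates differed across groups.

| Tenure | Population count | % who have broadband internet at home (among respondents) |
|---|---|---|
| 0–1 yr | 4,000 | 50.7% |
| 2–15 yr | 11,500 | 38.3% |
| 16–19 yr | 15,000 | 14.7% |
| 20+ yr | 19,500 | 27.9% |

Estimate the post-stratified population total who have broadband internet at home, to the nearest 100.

14,100

Each cell contributes its population count × the respondent rate:
  0–1 yr: 4,000 × 50.7% = 2028
  2–15 yr: 11,500 × 38.3% = 4404.5
  16–19 yr: 15,000 × 14.7% = 2205
  20+ yr: 19,500 × 27.9% = 5440.5
Estimated total = 14,078 → 14,100.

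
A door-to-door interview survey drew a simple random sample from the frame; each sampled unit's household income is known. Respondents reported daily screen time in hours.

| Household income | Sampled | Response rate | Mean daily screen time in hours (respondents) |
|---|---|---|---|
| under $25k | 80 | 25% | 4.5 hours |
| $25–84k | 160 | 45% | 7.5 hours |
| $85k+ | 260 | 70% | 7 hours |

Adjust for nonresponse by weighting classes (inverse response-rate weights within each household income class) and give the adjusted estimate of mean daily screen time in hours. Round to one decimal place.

Inverse-response-rate weighting restores each class to its sampled count, so class totals weight by n_sampled:
  under $25k: 80 × 4.5 = 360
  $25–84k: 160 × 7.5 = 1200
  $85k+: 260 × 7 = 1820
Adjusted estimate = 3380 / 500 = 6.76 → 6.8.

6.8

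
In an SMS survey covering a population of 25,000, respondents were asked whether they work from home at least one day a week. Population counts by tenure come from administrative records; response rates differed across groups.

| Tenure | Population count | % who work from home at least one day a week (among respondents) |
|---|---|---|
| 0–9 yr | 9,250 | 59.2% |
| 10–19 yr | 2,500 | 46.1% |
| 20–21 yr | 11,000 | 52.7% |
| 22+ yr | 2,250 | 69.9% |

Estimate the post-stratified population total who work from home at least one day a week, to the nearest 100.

Estimated count per cell = population count × respondent percentage:
  0–9 yr: 9,250 × 59.2% = 5476
  10–19 yr: 2,500 × 46.1% = 1152.5
  20–21 yr: 11,000 × 52.7% = 5797
  22+ yr: 2,250 × 69.9% = 1572.75
Estimated total = 13998.2 → 14,000.

14,000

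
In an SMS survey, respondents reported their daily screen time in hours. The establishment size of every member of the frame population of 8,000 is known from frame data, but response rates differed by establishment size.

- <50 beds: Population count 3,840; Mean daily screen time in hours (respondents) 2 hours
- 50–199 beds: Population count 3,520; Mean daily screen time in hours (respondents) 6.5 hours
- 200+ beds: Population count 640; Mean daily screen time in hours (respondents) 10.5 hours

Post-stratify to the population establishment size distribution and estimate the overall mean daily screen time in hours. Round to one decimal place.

4.7

Post-stratification weights by population share, not respondent share:
  <50 beds: (3,840/8,000) × 2 = 0.96
  50–199 beds: (3,520/8,000) × 6.5 = 2.86
  200+ beds: (640/8,000) × 10.5 = 0.84
Post-stratified estimate = 4.66 → 4.7.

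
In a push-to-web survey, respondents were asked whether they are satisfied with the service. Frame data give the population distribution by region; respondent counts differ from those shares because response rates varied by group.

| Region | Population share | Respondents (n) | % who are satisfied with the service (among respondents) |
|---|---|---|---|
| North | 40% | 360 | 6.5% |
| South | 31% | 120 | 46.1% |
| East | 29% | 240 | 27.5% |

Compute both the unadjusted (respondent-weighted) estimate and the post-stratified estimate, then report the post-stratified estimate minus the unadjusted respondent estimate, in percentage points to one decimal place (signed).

Unadjusted (pooled respondent) estimate weights by respondent counts:
  (360/720)×6.5 + (120/720)×46.1 + (240/720)×27.5 = 20.1%
Reweighting by population region shares:
  0.4×6.5 + 0.31×46.1 + 0.29×27.5 = 24.866%
Difference = 24.866 − 20.1 = 4.766 pp.

+4.8 percentage points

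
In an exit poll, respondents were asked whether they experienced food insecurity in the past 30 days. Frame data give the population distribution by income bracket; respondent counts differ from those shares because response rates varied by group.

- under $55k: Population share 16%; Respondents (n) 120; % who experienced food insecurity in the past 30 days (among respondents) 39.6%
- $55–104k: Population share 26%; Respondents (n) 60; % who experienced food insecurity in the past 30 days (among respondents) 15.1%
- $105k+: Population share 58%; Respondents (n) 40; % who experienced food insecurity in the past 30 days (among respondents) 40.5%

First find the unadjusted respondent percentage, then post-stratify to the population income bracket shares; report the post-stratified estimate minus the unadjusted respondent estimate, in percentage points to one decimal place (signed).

+0.7 percentage points

Naive respondent-only estimate (weights = respondent counts):
  (120/220)×39.6 + (60/220)×15.1 + (40/220)×40.5 = 33.0818%
Post-stratifying to population shares instead:
  0.16×39.6 + 0.26×15.1 + 0.58×40.5 = 33.752%
Difference = 33.752 − 33.0818 = 0.6702 pp.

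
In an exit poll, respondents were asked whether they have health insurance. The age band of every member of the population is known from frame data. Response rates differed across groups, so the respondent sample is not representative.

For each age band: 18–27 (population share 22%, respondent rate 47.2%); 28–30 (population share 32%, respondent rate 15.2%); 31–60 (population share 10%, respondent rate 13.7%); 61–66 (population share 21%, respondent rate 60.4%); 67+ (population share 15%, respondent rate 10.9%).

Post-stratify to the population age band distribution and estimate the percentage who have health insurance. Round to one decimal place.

30.9%

Weight each group's respondent value by its population share:
  18–27: 0.22 × 47.2 = 10.384
  28–30: 0.32 × 15.2 = 4.864
  31–60: 0.1 × 13.7 = 1.37
  61–66: 0.21 × 60.4 = 12.684
  67+: 0.15 × 10.9 = 1.635
Post-stratified estimate = 30.937 → 30.9%.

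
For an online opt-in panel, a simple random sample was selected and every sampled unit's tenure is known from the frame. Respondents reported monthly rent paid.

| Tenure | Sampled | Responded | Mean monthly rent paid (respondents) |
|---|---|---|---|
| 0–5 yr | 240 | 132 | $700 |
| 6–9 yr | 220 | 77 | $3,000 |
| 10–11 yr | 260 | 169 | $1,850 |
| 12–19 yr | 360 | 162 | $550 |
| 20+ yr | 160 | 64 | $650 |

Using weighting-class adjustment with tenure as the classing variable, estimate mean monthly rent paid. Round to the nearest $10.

$1,300

Response rates by class: 0–5 yr 132/240 = 55%, 6–9 yr 77/220 = 35%, 10–11 yr 169/260 = 65%, 12–19 yr 162/360 = 45%, 20+ yr 64/160 = 40%.
Weighting each respondent by the inverse class response rate inflates each class back to its sampled size, so the class weight is n_sampled:
  0–5 yr: 240 × 700 = 168,000
  6–9 yr: 220 × 3000 = 660,000
  10–11 yr: 260 × 1850 = 481,000
  12–19 yr: 360 × 550 = 198,000
  20+ yr: 160 × 650 = 104,000
Adjusted estimate = 1,611,000 / 1,240 = 1299.19 → $1,300.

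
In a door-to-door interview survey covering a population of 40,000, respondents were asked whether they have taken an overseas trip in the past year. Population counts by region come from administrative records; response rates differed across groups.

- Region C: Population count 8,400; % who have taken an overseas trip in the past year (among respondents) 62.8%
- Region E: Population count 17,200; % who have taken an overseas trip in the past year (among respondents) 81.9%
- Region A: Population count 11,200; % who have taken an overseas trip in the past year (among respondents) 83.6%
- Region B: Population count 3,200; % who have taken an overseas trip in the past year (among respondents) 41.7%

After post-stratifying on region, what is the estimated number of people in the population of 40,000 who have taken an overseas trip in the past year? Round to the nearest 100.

Each cell contributes its population count × the respondent rate:
  Region C: 8,400 × 62.8% = 5275.2
  Region E: 17,200 × 81.9% = 14086.8
  Region A: 11,200 × 83.6% = 9363.2
  Region B: 3,200 × 41.7% = 1334.4
Estimated total = 30059.6 → 30,100.

30,100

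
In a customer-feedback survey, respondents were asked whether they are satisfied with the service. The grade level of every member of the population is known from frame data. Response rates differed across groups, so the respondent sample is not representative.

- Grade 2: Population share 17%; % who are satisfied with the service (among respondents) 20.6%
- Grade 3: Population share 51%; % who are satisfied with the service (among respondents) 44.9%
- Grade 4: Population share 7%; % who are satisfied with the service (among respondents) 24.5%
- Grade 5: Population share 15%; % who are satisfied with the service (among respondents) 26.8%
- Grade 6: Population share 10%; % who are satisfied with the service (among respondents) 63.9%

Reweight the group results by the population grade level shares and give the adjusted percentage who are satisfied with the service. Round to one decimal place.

Each cell contributes population-share × respondent value:
  Grade 2: 0.17 × 20.6 = 3.502
  Grade 3: 0.51 × 44.9 = 22.899
  Grade 4: 0.07 × 24.5 = 1.715
  Grade 5: 0.15 × 26.8 = 4.02
  Grade 6: 0.1 × 63.9 = 6.39
Post-stratified estimate = 38.526 → 38.5%.

38.5%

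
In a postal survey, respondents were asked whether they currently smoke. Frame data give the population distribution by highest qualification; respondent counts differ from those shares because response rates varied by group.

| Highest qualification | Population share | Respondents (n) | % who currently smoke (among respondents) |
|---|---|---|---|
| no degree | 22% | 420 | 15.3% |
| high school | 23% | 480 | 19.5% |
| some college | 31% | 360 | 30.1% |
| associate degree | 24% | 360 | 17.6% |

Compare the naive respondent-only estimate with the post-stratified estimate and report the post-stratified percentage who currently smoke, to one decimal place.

21.4%

Naive respondent-only estimate (weights = respondent counts):
  (420/1620)×15.3 + (480/1620)×19.5 + (360/1620)×30.1 + (360/1620)×17.6 = 20.3444%
Post-stratifying to population shares instead:
  0.22×15.3 + 0.23×19.5 + 0.31×30.1 + 0.24×17.6 = 21.406%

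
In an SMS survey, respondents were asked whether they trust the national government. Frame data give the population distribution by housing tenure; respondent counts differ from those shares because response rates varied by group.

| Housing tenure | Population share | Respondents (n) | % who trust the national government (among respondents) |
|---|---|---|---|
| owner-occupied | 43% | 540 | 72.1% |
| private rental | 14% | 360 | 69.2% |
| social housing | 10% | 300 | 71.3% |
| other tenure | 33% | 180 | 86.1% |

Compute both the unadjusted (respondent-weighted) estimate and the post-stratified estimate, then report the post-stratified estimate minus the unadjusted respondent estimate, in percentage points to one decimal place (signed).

Naive respondent-only estimate (weights = respondent counts):
  (540/1380)×72.1 + (360/1380)×69.2 + (300/1380)×71.3 + (180/1380)×86.1 = 72.9957%
Post-stratifying to population shares instead:
  0.43×72.1 + 0.14×69.2 + 0.1×71.3 + 0.33×86.1 = 76.234%
Difference = 76.234 − 72.9957 = 3.2383 pp.

+3.2 percentage points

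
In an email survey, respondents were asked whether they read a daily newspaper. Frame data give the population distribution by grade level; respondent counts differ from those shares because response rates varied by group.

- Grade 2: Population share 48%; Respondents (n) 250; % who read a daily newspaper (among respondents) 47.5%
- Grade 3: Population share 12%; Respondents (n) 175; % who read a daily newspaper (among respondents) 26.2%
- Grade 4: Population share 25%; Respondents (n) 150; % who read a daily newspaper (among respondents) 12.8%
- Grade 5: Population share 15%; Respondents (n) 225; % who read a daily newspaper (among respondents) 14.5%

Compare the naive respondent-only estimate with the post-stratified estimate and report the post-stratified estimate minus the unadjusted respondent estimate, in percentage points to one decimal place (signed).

Unadjusted (pooled respondent) estimate weights by respondent counts:
  (250/800)×47.5 + (175/800)×26.2 + (150/800)×12.8 + (225/800)×14.5 = 27.0531%
Post-stratified estimate weights by population shares:
  0.48×47.5 + 0.12×26.2 + 0.25×12.8 + 0.15×14.5 = 31.319%
Difference = 31.319 − 27.0531 = 4.2659 pp.

+4.3 percentage points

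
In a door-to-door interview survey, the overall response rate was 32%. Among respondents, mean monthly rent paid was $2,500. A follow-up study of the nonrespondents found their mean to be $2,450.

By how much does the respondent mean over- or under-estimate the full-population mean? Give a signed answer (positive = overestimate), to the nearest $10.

+$30

Nonresponse fraction = 1 − 0.32 = 0.68.
Bias = (nonresponse fraction) × (respondent mean − nonrespondent mean)
     = 0.68 × (2500 − 2450) = 0.68 × 50 = 34.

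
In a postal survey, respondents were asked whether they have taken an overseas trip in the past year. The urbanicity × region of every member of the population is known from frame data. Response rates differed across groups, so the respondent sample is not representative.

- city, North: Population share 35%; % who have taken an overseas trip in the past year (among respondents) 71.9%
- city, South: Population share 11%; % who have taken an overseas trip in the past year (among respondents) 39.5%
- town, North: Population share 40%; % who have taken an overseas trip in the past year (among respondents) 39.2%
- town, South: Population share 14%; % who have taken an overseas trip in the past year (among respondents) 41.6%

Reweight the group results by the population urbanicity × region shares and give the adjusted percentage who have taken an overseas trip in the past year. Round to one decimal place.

51.0%

Each cell contributes population-share × respondent value:
  city, North: 0.35 × 71.9 = 25.165
  city, South: 0.11 × 39.5 = 4.345
  town, North: 0.4 × 39.2 = 15.68
  town, South: 0.14 × 41.6 = 5.824
Post-stratified estimate = 51.014 → 51.0%.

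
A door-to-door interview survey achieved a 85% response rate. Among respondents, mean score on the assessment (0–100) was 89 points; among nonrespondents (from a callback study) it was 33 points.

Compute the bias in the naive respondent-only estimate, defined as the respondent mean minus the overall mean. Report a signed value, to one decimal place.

Nonresponse fraction = 1 − 0.85 = 0.15.
Bias = (nonresponse fraction) × (respondent mean − nonrespondent mean)
     = 0.15 × (89 − 33) = 0.15 × 56 = 8.4.

+8.4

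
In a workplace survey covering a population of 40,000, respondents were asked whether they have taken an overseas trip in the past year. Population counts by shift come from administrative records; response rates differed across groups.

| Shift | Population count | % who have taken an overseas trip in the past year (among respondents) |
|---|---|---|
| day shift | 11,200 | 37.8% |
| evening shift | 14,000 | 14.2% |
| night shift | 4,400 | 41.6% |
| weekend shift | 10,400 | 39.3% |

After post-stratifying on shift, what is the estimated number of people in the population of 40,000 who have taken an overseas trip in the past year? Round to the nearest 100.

12,100

Estimated count per cell = population count × respondent percentage:
  day shift: 11,200 × 37.8% = 4233.6
  evening shift: 14,000 × 14.2% = 1988
  night shift: 4,400 × 41.6% = 1830.4
  weekend shift: 10,400 × 39.3% = 4087.2
Estimated total = 12139.2 → 12,100.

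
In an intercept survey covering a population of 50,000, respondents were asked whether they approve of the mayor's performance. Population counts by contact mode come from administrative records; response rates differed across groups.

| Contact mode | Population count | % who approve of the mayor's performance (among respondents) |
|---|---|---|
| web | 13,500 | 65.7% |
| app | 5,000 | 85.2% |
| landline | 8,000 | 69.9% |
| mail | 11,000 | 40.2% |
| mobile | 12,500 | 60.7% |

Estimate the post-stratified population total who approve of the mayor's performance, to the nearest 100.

30,700

Estimated count per cell = population count × respondent percentage:
  web: 13,500 × 65.7% = 8869.5
  app: 5,000 × 85.2% = 4260
  landline: 8,000 × 69.9% = 5592
  mail: 11,000 × 40.2% = 4422
  mobile: 12,500 × 60.7% = 7587.5
Estimated total = 30,731 → 30,700.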